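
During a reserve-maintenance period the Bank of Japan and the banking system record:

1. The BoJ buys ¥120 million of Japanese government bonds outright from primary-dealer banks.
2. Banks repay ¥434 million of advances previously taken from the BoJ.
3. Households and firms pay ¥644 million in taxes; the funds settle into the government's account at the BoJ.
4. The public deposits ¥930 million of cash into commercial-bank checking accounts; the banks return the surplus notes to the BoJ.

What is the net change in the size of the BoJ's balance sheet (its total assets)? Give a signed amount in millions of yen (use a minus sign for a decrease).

-¥314 million

OMO purchase (from banks) ¥120 million: a BoJ asset is acquired → +¥120M.
Discount-window repayment ¥434 million: a BoJ asset is shed → −¥434M.
Government account inflow ¥644 million: only the composition of liabilities changes → 0.
Currency deposit ¥930 million: only the composition of liabilities changes → 0.
Net: 120 − 434 + 0 + 0 = -¥314 million.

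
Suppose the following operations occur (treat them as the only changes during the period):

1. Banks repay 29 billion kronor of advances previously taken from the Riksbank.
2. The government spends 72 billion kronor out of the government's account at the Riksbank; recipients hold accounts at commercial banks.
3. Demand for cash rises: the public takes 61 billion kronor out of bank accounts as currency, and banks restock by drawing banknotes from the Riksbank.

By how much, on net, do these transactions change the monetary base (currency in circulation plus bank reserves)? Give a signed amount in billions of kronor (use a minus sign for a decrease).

Discount-window repayment 29 billion kronor: Riksbank balance sheet contracts → −29B.
Government spending 72 billion kronor: a non-base liability converts back to reserves → +72B.
Currency withdrawal 61 billion kronor: just a shift between currency and reserves — both are base money → 0.
Net: −29 + 72 + 0 = +43 billion.

+43 billion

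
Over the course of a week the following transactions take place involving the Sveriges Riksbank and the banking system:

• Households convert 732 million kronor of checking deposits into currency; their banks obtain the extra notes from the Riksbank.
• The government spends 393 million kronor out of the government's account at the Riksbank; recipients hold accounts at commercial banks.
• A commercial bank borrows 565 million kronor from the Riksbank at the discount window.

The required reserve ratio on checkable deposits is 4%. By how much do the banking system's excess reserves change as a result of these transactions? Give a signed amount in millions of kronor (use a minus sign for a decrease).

Currency withdrawal 732 million kronor: reserves −732M, deposits −732M.
Government spending 393 million kronor: reserves +393M, deposits +393M.
Discount-window loan 565 million kronor: reserves +565M, deposits 0.
Totals: Δreserves = +226M, Δdeposits = −339M.
Δrequired reserves = 4% × −339M = −13.56M.
Δexcess reserves = Δreserves − Δrequired = +226M − (−13.56M) = +239.56 million.

+239.56 million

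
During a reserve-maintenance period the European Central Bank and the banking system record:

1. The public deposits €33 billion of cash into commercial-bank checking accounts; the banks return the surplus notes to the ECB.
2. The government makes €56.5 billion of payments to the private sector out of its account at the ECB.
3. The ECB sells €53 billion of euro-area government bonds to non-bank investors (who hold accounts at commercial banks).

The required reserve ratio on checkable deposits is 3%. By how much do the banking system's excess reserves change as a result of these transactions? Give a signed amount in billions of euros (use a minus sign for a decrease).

+€35.405 billion

Currency deposit €33 billion: reserves +€33B, deposits +€33B.
Government spending €56.5 billion: reserves +€56.5B, deposits +€56.5B.
Asset sale (to non-banks) €53 billion: reserves −€53B, deposits −€53B.
Totals: Δreserves = +€36.5B, Δdeposits = +€36.5B.
Δrequired reserves = 3% × +€36.5B = +€1.095B.
Δexcess reserves = Δreserves − Δrequired = +€36.5B − (+€1.095B) = +€35.405 billion.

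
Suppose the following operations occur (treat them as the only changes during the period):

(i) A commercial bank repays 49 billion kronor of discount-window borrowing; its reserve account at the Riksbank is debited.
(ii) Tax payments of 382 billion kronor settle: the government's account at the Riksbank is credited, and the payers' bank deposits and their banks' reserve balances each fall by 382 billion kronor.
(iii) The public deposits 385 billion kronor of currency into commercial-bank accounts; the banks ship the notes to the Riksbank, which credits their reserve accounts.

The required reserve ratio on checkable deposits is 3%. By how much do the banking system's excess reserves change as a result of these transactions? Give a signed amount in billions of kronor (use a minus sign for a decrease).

-46.09 billion

Discount-window repayment 49 billion kronor: reserves −49B, deposits 0.
Government account inflow 382 billion kronor: reserves −382B, deposits −382B.
Currency deposit 385 billion kronor: reserves +385B, deposits +385B.
Totals: Δreserves = −46B, Δdeposits = +3B.
Δrequired reserves = 3% × +3B = +0.09B.
Δexcess reserves = Δreserves − Δrequired = −46B − (+0.09B) = -46.09 billion.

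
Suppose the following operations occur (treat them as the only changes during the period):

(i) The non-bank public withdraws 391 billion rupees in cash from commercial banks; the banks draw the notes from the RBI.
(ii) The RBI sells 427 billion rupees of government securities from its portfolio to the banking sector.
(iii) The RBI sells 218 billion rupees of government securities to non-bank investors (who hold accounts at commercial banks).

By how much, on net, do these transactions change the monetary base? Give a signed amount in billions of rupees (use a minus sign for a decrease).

-645 billion

Currency withdrawal 391 billion rupees: just a shift between currency and reserves — both are base money → 0.
OMO sale (to banks) 427 billion rupees: RBI balance sheet contracts → −427B.
Asset sale (to non-banks) 218 billion rupees: RBI balance sheet contracts → −218B.
Net: 0 − 427 − 218 = -645 billion.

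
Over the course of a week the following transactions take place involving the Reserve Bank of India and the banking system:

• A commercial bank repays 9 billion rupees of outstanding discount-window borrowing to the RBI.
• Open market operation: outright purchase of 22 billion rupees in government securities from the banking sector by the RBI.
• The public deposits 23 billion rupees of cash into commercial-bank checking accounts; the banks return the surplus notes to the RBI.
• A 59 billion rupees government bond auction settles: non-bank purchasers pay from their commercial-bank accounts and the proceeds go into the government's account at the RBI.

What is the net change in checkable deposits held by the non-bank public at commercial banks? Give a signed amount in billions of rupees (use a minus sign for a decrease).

RBI balance sheet:
  Assets:      Securities +22B, Loans to banks −9B
  Liabilities: Bank reserves −23B, Currency in circulation −23B, Government deposits +59B
Commercial banking system:
  Assets:      Reserves at CB −23B, Securities −22B
  Liabilities: Checkable deposits −36B, Borrowings from CB −9B
So the change in checkable deposits held by the non-bank public at commercial banks is -36 billion.

-36 billion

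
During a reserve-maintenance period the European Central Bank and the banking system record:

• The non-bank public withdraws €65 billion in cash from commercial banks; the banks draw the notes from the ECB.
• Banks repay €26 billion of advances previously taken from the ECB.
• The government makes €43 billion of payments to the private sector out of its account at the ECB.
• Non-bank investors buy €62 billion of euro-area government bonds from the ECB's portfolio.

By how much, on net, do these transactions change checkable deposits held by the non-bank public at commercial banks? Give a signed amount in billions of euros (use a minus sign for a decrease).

Currency withdrawal €65 billion: non-bank counterparties' bank balances fall → −€65B.
Discount-window repayment €26 billion: the counterparty is a bank, so public deposits are unchanged → 0.
Government spending €43 billion: non-bank counterparties' bank balances rise → +€43B.
Asset sale (to non-banks) €62 billion: non-bank counterparties' bank balances fall → −€62B.
Net: −65 + 0 + 43 − 62 = -€84 billion.

-€84 billion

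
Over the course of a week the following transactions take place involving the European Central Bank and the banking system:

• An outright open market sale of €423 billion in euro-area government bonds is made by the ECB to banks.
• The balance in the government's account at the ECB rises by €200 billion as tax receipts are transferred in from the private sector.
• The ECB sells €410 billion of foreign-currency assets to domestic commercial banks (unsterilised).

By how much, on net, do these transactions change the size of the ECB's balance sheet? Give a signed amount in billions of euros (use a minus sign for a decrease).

ECB balance sheet:
  Assets:      Securities −€423B, Foreign assets −€410B
  Liabilities: Bank reserves −€1033B, Government deposits +€200B
Change in total ECB assets = -€833 billion.

-€833 billion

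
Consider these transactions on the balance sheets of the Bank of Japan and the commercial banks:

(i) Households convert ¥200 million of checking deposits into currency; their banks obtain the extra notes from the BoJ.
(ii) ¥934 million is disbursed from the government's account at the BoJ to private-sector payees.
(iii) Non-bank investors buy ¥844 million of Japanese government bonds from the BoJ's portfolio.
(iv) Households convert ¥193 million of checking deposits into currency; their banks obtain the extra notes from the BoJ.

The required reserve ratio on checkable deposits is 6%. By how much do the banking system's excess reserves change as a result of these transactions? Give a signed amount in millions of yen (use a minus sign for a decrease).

-¥284.82 million

Currency withdrawal ¥200 million: reserves −¥200M, deposits −¥200M.
Government spending ¥934 million: reserves +¥934M, deposits +¥934M.
Asset sale (to non-banks) ¥844 million: reserves −¥844M, deposits −¥844M.
Currency withdrawal ¥193 million: reserves −¥193M, deposits −¥193M.
Totals: Δreserves = −¥303M, Δdeposits = −¥303M.
Δrequired reserves = 6% × −¥303M = −¥18.18M.
Δexcess reserves = Δreserves − Δrequired = −¥303M − (−¥18.18M) = -¥284.82 million.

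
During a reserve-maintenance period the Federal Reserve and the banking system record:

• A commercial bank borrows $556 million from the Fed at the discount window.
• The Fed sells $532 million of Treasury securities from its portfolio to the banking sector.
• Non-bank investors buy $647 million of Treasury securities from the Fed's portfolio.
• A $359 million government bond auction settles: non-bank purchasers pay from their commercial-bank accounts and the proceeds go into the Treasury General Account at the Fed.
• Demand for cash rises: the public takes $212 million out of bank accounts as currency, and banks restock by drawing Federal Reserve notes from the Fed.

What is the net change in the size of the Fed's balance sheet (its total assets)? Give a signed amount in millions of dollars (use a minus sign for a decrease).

-$623 million

Discount-window loan $556 million: a Fed asset is acquired → +$556M.
OMO sale (to banks) $532 million: a Fed asset is shed → −$532M.
Asset sale (to non-banks) $647 million: a Fed asset is shed → −$647M.
Government account inflow $359 million: only the composition of liabilities changes → 0.
Currency withdrawal $212 million: only the composition of liabilities changes → 0.
Net: 556 − 532 − 647 + 0 + 0 = -$623 million.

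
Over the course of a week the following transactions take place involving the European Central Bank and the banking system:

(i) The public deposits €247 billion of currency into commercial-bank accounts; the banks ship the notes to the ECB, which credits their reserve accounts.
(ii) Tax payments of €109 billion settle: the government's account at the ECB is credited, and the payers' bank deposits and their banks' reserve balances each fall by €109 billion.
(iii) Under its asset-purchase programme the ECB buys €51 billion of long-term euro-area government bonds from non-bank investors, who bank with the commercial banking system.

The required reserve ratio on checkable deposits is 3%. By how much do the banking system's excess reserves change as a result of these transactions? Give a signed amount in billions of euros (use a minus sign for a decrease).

+€183.33 billion

Currency deposit €247 billion: reserves +€247B, deposits +€247B.
Government account inflow €109 billion: reserves −€109B, deposits −€109B.
Asset purchase (from non-banks) €51 billion: reserves +€51B, deposits +€51B.
Totals: Δreserves = +€189B, Δdeposits = +€189B.
Δrequired reserves = 3% × +€189B = +€5.67B.
Δexcess reserves = Δreserves − Δrequired = +€189B − (+€5.67B) = +€183.33 billion.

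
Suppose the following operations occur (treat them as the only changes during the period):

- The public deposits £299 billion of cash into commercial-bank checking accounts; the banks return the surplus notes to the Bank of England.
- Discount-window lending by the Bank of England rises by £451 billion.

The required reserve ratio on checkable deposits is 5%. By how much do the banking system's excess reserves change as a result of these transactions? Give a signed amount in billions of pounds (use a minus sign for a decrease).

+£735.05 billion

Currency deposit £299 billion: reserves +£299B, deposits +£299B.
Discount-window loan £451 billion: reserves +£451B, deposits 0.
Totals: Δreserves = +£750B, Δdeposits = +£299B.
Δrequired reserves = 5% × +£299B = +£14.95B.
Δexcess reserves = Δreserves − Δrequired = +£750B − (+£14.95B) = +£735.05 billion.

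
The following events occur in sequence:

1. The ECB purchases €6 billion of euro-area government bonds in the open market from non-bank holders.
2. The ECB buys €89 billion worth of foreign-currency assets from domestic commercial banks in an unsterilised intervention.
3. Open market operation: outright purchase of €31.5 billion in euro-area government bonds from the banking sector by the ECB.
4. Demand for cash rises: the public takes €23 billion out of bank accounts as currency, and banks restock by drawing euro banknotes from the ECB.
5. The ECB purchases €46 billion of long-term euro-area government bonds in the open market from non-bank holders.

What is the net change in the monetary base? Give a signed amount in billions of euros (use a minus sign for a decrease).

ECB balance sheet:
  Assets:      Securities +€83.5B, Foreign assets +€89B
  Liabilities: Bank reserves +€149.5B, Currency in circulation +€23B
Monetary base = currency + reserves: +€23B + (+€149.5B) = +€172.5 billion.

+€172.5 billion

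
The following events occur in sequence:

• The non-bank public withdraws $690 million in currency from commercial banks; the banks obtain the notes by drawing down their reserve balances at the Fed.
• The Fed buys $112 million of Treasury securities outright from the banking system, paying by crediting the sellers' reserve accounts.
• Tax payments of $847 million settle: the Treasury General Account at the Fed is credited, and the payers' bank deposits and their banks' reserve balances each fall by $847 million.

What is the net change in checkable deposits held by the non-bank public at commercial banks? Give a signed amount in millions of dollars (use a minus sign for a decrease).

-$1537 million

Currency withdrawal $690 million: non-bank counterparties' bank balances fall → −$690M.
OMO purchase (from banks) $112 million: the counterparty is a bank, so public deposits are unchanged → 0.
Government account inflow $847 million: non-bank counterparties' bank balances fall → −$847M.
Net: −690 + 0 − 847 = -$1537 million.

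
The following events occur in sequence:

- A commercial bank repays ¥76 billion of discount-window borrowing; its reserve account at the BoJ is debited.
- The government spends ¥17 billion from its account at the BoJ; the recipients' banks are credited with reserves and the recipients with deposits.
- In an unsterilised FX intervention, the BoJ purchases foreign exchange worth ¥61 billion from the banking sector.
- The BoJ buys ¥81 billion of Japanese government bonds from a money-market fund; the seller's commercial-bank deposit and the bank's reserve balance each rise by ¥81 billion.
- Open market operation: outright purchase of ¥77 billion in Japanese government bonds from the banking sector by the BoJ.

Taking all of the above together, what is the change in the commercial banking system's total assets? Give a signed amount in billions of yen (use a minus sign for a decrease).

Discount-window repayment ¥76 billion: bank balance sheets shrink → −¥76B.
Government spending ¥17 billion: bank balance sheets expand → +¥17B.
FX purchase ¥61 billion: just an asset swap on bank balance sheets → 0.
Asset purchase (from non-banks) ¥81 billion: bank balance sheets expand → +¥81B.
OMO purchase (from banks) ¥77 billion: just an asset swap on bank balance sheets → 0.
Net: −76 + 17 + 0 + 81 + 0 = +¥22 billion.

+¥22 billion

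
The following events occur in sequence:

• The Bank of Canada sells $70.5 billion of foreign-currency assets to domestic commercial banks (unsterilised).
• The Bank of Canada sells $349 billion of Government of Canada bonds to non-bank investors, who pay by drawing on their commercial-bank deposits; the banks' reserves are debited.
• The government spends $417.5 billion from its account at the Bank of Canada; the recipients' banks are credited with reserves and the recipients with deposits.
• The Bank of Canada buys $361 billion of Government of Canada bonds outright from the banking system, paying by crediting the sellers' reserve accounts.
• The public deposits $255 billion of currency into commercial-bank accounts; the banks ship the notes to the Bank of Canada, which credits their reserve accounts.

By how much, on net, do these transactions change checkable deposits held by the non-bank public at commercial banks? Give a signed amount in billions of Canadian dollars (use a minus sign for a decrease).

FX sale $70.5 billion: the counterparty is a bank, so public deposits are unchanged → 0.
Asset sale (to non-banks) $349 billion: non-bank counterparties' bank balances fall → −$349B.
Government spending $417.5 billion: non-bank counterparties' bank balances rise → +$417.5B.
OMO purchase (from banks) $361 billion: the counterparty is a bank, so public deposits are unchanged → 0.
Currency deposit $255 billion: non-bank counterparties' bank balances rise → +$255B.
Net: 0 − 349 + 417.5 + 0 + 255 = +$323.5 billion.

+$323.5 billion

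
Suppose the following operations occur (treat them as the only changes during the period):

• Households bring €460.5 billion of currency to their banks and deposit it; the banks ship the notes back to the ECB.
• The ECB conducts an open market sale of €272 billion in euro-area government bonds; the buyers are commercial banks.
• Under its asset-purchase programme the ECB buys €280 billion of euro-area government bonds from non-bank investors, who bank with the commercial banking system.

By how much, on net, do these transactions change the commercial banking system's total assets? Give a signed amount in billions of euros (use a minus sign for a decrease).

ECB balance sheet:
  Assets:      Securities +€8B
  Liabilities: Bank reserves +€468.5B, Currency in circulation −€460.5B
Commercial banking system:
  Assets:      Reserves at CB +€468.5B, Securities +€272B
  Liabilities: Checkable deposits +€740.5B
Change in total bank assets = +€740.5 billion.

+€740.5 billion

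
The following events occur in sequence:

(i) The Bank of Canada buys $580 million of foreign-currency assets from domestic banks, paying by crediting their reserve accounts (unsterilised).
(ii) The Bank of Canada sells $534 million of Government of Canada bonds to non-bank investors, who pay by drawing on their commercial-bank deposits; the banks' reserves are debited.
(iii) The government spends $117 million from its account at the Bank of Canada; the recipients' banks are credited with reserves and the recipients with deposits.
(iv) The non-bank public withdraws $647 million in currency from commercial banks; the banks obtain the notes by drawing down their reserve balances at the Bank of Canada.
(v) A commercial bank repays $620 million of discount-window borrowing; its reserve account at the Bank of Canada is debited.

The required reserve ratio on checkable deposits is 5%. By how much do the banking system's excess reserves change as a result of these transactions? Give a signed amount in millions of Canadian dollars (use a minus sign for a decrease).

FX purchase $580 million: reserves +$580M, deposits 0.
Asset sale (to non-banks) $534 million: reserves −$534M, deposits −$534M.
Government spending $117 million: reserves +$117M, deposits +$117M.
Currency withdrawal $647 million: reserves −$647M, deposits −$647M.
Discount-window repayment $620 million: reserves −$620M, deposits 0.
Totals: Δreserves = −$1104M, Δdeposits = −$1064M.
Δrequired reserves = 5% × −$1064M = −$53.2M.
Δexcess reserves = Δreserves − Δrequired = −$1104M − (−$53.2M) = -$1050.8 million.

-$1050.8 million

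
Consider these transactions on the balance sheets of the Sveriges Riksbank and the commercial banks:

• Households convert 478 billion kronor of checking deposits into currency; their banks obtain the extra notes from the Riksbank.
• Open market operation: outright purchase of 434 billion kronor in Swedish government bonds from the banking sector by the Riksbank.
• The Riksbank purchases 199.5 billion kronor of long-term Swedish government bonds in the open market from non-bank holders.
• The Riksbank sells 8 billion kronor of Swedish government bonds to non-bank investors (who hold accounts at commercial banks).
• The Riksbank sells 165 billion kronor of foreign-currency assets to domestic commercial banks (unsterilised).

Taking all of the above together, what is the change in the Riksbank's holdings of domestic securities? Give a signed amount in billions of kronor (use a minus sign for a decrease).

Currency withdrawal 478 billion kronor: the Riksbank's securities portfolio is untouched → 0.
OMO purchase (from banks) 434 billion kronor: securities added to the Riksbank's portfolio → +434B.
Asset purchase (from non-banks) 199.5 billion kronor: securities added to the Riksbank's portfolio → +199.5B.
Asset sale (to non-banks) 8 billion kronor: securities removed from the Riksbank's portfolio → −8B.
FX sale 165 billion kronor: the Riksbank's securities portfolio is untouched → 0.
Net: 0 + 434 + 199.5 − 8 + 0 = +625.5 billion.

+625.5 billion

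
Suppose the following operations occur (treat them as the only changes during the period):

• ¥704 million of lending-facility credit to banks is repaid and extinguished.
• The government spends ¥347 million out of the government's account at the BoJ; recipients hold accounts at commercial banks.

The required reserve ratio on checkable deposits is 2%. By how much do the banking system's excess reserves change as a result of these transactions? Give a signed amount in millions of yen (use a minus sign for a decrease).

-¥363.94 million

Discount-window repayment ¥704 million: reserves −¥704M, deposits 0.
Government spending ¥347 million: reserves +¥347M, deposits +¥347M.
Totals: Δreserves = −¥357M, Δdeposits = +¥347M.
Δrequired reserves = 2% × +¥347M = +¥6.94M.
Δexcess reserves = Δreserves − Δrequired = −¥357M − (+¥6.94M) = -¥363.94 million.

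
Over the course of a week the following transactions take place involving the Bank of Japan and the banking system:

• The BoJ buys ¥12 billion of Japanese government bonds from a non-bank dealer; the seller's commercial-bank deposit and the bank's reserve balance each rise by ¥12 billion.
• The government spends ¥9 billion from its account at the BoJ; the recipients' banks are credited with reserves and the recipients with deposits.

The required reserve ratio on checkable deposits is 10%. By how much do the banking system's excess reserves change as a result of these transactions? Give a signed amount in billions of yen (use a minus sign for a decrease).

+¥18.9 billion

Asset purchase (from non-banks) ¥12 billion: reserves +¥12B, deposits +¥12B.
Government spending ¥9 billion: reserves +¥9B, deposits +¥9B.
Totals: Δreserves = +¥21B, Δdeposits = +¥21B.
Δrequired reserves = 10% × +¥21B = +¥2.1B.
Δexcess reserves = Δreserves − Δrequired = +¥21B − (+¥2.1B) = +¥18.9 billion.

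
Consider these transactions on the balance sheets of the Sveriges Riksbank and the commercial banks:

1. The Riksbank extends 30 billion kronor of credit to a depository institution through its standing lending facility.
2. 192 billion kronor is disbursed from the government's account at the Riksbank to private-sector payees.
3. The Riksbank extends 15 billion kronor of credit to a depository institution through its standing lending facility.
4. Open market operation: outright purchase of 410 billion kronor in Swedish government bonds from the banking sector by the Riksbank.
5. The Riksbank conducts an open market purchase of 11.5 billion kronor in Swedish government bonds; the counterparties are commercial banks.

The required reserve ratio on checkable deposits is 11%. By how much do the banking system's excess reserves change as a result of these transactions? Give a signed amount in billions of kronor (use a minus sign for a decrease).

+637.38 billion

Discount-window loan 30 billion kronor: reserves +30B, deposits 0.
Government spending 192 billion kronor: reserves +192B, deposits +192B.
Discount-window loan 15 billion kronor: reserves +15B, deposits 0.
OMO purchase (from banks) 410 billion kronor: reserves +410B, deposits 0.
OMO purchase (from banks) 11.5 billion kronor: reserves +11.5B, deposits 0.
Totals: Δreserves = +658.5B, Δdeposits = +192B.
Δrequired reserves = 11% × +192B = +21.12B.
Δexcess reserves = Δreserves − Δrequired = +658.5B − (+21.12B) = +637.38 billion.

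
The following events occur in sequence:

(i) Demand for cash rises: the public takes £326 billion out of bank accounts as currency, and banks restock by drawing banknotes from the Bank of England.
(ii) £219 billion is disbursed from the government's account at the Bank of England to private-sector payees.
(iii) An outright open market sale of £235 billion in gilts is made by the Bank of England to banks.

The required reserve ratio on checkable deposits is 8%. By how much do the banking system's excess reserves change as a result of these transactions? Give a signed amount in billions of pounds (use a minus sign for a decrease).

Currency withdrawal £326 billion: reserves −£326B, deposits −£326B.
Government spending £219 billion: reserves +£219B, deposits +£219B.
OMO sale (to banks) £235 billion: reserves −£235B, deposits 0.
Totals: Δreserves = −£342B, Δdeposits = −£107B.
Δrequired reserves = 8% × −£107B = −£8.56B.
Δexcess reserves = Δreserves − Δrequired = −£342B − (−£8.56B) = -£333.44 billion.

-£333.44 billion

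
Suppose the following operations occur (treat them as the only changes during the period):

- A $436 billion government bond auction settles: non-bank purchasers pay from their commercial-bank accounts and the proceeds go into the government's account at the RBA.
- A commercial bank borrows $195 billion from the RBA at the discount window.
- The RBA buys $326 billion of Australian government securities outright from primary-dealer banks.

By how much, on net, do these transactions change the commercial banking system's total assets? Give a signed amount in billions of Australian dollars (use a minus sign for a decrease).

-$241 billion

Government account inflow $436 billion: bank balance sheets shrink → −$436B.
Discount-window loan $195 billion: bank balance sheets expand → +$195B.
OMO purchase (from banks) $326 billion: just an asset swap on bank balance sheets → 0.
Net: −436 + 195 + 0 = -$241 billion.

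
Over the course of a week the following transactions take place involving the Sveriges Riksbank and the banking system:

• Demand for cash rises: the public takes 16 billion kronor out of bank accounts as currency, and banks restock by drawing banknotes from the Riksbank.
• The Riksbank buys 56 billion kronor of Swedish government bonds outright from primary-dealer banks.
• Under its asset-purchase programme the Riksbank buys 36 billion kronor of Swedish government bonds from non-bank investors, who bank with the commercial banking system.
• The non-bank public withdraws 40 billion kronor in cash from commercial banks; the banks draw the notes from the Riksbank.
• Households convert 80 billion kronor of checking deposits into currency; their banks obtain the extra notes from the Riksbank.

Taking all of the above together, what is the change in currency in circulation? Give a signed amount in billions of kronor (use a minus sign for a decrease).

Riksbank balance sheet:
  Assets:      Securities +92B
  Liabilities: Bank reserves −44B, Currency in circulation +136B
So the change in currency in circulation is +136 billion.

+136 billion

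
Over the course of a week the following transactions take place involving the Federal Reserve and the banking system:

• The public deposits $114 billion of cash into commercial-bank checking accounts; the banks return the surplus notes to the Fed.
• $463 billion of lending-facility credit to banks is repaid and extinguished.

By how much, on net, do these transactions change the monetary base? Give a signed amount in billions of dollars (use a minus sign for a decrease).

Currency deposit $114 billion: just a shift between currency and reserves — both are base money → 0.
Discount-window repayment $463 billion: Fed balance sheet contracts → −$463B.
Net: 0 − 463 = -$463 billion.

-$463 billion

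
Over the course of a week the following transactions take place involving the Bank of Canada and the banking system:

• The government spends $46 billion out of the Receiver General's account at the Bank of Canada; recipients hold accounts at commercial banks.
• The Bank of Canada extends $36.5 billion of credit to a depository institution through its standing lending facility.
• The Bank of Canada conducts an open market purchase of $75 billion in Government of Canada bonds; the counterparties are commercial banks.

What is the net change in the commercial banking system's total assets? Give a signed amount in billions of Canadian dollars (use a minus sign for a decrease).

Bank of Canada balance sheet:
  Assets:      Securities +$75B, Loans to banks +$36.5B
  Liabilities: Bank reserves +$157.5B, Government deposits −$46B
Commercial banking system:
  Assets:      Reserves at CB +$157.5B, Securities −$75B
  Liabilities: Checkable deposits +$46B, Borrowings from CB +$36.5B
Change in total bank assets = +$82.5 billion.

+$82.5 billion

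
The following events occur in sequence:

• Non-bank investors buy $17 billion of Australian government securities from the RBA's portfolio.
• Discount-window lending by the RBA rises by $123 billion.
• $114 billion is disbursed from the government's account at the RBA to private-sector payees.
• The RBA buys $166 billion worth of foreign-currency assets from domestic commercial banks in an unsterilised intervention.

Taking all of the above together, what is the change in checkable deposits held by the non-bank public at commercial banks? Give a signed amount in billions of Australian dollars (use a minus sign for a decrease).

Asset sale (to non-banks) $17 billion: non-bank counterparties' bank balances fall → −$17B.
Discount-window loan $123 billion: the counterparty is a bank, so public deposits are unchanged → 0.
Government spending $114 billion: non-bank counterparties' bank balances rise → +$114B.
FX purchase $166 billion: the counterparty is a bank, so public deposits are unchanged → 0.
Net: −17 + 0 + 114 + 0 = +$97 billion.

+$97 billion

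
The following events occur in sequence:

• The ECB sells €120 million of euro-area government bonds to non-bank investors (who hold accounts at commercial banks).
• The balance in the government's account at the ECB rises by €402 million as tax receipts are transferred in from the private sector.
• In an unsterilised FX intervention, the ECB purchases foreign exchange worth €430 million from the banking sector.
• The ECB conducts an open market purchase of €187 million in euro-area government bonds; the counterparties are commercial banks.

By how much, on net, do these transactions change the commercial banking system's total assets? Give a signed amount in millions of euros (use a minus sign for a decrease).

-€522 million

Asset sale (to non-banks) €120 million: bank balance sheets shrink → −€120M.
Government account inflow €402 million: bank balance sheets shrink → −€402M.
FX purchase €430 million: just an asset swap on bank balance sheets → 0.
OMO purchase (from banks) €187 million: just an asset swap on bank balance sheets → 0.
Net: −120 − 402 + 0 + 0 = -€522 million.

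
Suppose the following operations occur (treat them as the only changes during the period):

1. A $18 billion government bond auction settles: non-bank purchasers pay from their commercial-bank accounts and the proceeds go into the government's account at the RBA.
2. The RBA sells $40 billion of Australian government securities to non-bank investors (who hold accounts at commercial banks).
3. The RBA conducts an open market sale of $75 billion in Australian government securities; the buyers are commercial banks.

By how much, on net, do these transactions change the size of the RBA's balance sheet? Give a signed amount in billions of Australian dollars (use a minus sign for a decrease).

-$115 billion

Government account inflow $18 billion: only the composition of liabilities changes → 0.
Asset sale (to non-banks) $40 billion: an RBA asset is shed → −$40B.
OMO sale (to banks) $75 billion: an RBA asset is shed → −$75B.
Net: 0 − 40 − 75 = -$115 billion.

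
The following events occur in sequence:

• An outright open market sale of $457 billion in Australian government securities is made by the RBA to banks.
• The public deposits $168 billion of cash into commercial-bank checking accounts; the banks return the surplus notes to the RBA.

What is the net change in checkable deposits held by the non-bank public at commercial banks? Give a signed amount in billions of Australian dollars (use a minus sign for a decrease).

+$168 billion

RBA balance sheet:
  Assets:      Securities −$457B
  Liabilities: Bank reserves −$289B, Currency in circulation −$168B
Commercial banking system:
  Assets:      Reserves at CB −$289B, Securities +$457B
  Liabilities: Checkable deposits +$168B
So the change in checkable deposits held by the non-bank public at commercial banks is +$168 billion.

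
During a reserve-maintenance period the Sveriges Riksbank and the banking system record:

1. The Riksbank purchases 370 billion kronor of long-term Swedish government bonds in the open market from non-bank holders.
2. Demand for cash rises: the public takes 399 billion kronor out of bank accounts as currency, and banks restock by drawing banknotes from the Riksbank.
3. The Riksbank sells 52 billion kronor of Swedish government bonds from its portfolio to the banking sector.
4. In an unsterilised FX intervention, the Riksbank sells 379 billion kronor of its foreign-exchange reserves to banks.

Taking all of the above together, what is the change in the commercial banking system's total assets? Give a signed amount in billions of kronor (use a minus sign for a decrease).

Riksbank balance sheet:
  Assets:      Securities +318B, Foreign assets −379B
  Liabilities: Bank reserves −460B, Currency in circulation +399B
Commercial banking system:
  Assets:      Reserves at CB −460B, Securities +52B, Foreign assets +379B
  Liabilities: Checkable deposits −29B
Change in total bank assets = -29 billion.

-29 billion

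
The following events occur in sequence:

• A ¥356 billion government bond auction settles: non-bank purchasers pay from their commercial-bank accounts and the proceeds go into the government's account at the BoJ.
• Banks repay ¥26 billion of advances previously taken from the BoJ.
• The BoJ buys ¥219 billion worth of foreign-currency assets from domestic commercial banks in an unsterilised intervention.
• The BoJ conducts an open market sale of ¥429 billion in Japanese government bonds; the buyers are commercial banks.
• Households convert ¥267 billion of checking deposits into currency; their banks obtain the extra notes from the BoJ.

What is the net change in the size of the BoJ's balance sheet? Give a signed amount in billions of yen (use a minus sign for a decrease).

-¥236 billion

Government account inflow ¥356 billion: only the composition of liabilities changes → 0.
Discount-window repayment ¥26 billion: a BoJ asset is shed → −¥26B.
FX purchase ¥219 billion: a BoJ asset is acquired → +¥219B.
OMO sale (to banks) ¥429 billion: a BoJ asset is shed → −¥429B.
Currency withdrawal ¥267 billion: only the composition of liabilities changes → 0.
Net: 0 − 26 + 219 − 429 + 0 = -¥236 billion.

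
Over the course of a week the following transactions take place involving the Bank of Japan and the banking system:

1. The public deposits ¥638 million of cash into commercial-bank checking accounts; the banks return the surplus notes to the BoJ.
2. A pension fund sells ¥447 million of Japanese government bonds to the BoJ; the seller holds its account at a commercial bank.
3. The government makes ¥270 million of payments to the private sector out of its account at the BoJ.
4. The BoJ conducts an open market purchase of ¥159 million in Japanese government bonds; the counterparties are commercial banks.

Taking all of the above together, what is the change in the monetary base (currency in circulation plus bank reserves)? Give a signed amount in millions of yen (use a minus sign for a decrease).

Currency deposit ¥638 million: just a shift between currency and reserves — both are base money → 0.
Asset purchase (from non-banks) ¥447 million: BoJ balance sheet expands → +¥447M.
Government spending ¥270 million: a non-base liability converts back to reserves → +¥270M.
OMO purchase (from banks) ¥159 million: BoJ balance sheet expands → +¥159M.
Net: 0 + 447 + 270 + 159 = +¥876 million.

+¥876 million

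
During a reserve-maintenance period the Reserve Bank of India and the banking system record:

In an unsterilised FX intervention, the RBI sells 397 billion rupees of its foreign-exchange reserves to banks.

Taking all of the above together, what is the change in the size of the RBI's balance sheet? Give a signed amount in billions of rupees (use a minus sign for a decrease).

-397 billion

RBI balance sheet:
  Assets:      Foreign assets −397B
  Liabilities: Bank reserves −397B
Commercial banking system:
  Assets:      Reserves at CB −397B, Foreign assets +397B
  Liabilities: no change
Change in total RBI assets = -397 billion.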